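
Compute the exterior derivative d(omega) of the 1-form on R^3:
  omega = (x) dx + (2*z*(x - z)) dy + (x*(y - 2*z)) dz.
d(omega) = (2*z) dx ∧ dy + (y - 2*z) dx ∧ dz + (-x + 4*z) dy ∧ dz

For a 1-form omega = sum_i f_i dx_i, the exterior derivative is
  d(omega) = sum_{i < j} (∂f_j/∂x_i - ∂f_i/∂x_j) dx_i ∧ dx_j.
  coefficient of dx ∧ dy: ∂f_2/∂x - ∂f_1/∂y = ∂(2*z*(x - z))/∂x - ∂(x)/∂y = 2*z
  coefficient of dx ∧ dz: ∂f_3/∂x - ∂f_1/∂z = ∂(x*(y - 2*z))/∂x - ∂(x)/∂z = y - 2*z
  coefficient of dy ∧ dz: ∂f_3/∂y - ∂f_2/∂z = ∂(x*(y - 2*z))/∂y - ∂(2*z*(x - z))/∂z = -x + 4*z
Assembling: d(omega) = (2*z) dx ∧ dy + (y - 2*z) dx ∧ dz + (-x + 4*z) dy ∧ dz.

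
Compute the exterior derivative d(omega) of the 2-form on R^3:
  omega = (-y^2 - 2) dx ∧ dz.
d(omega) = (2*y) dx ∧ dy ∧ dz

For a 2-form omega = sum_{i<j} g_{ij} dx_i ∧ dx_j, the exterior derivative is
  d(omega) = sum_{i<j} d(g_{ij}) ∧ dx_i ∧ dx_j = sum_{i<j, k} (∂g_{ij}/∂x_k) dx_k ∧ dx_i ∧ dx_j.
Expand each term, using dx_k ∧ dx_i ∧ dx_j = sgn(permutation) dx_{(a)} ∧ dx_{(b)} ∧ dx_{(c)} with (a < b < c) sorted:
  d(-y^2 - 2) includes (∂/∂y)(-y^2 - 2) dy = (-2*y) dy, which multiplied by dx ∧ dz gives (2*y) dx ∧ dy ∧ dz
Collecting like 3-forms: d(omega) = (2*y) dx ∧ dy ∧ dz.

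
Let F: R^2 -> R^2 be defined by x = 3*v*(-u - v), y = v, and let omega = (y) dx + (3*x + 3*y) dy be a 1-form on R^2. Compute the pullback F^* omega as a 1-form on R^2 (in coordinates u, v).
F^* omega = (-3*v^2) du + (3*v*(-4*u - 5*v + 1)) dv

Using F^*(f dg) = (f ∘ F) d(g ∘ F), substitute each coordinate x_i by F_i(u, v) in f_i, and replace dx_i by d F_i = (∂F_i/∂u) du + (∂F_i/∂v) dv.
  For the x component: f_1(F) = v; d F_1 = (-3*v) du + (-3*u - 6*v) dv
  For the y component: f_2(F) = 3*v*(-3*u - 3*v + 1); d F_2 = (0) du + (1) dv
Combining and collecting du, dv coefficients:
  coeff of du: -3*v^2
  coeff of dv: 3*v*(-4*u - 5*v + 1)
F^* omega = (-3*v^2) du + (3*v*(-4*u - 5*v + 1)) dv.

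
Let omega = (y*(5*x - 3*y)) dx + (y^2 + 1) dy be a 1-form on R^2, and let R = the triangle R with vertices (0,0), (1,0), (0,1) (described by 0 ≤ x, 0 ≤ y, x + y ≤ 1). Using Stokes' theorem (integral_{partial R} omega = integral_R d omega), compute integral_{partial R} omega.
integral_(partial R) omega = 1/6

Stokes: integral_partial_R omega = integral_R d omega with d omega = (∂Q/∂x - ∂P/∂y) dx ∧ dy.
  ∂Q/∂x = 0
  ∂P/∂y = 5*x - 6*y
  integrand = ∂Q/∂x - ∂P/∂y = -5*x + 6*y.
Integrating over R: integral_0^1 integral_0^{1-x} (-5*x + 6*y) dy dx = 1/6.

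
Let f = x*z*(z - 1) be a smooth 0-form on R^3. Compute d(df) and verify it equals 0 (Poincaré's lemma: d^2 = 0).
d(df) = 0

Step 1: df = sum_i (∂f/∂x_i) dx_i = (z*(z - 1)) dx + (0) dy + (x*(2*z - 1)) dz.
Step 2: Apply d again. Using the 1-form formula, the coefficient of dx ∧ dy in d(df) is ∂^2 f/∂x ∂y - ∂^2 f/∂y ∂x = (0) - (0) = 0 (equality of mixed partials for smooth f).
Similarly for dx ∧ dz and dy ∧ dz — all coefficients vanish. So d(df) = 0.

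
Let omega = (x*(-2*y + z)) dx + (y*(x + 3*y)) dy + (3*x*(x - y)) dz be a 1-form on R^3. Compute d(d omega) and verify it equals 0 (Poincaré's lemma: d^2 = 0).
d(d omega) = 0

Step 1: d omega = sum_{i<j} (∂f_j/∂x_i - ∂f_i/∂x_j) dx_i ∧ dx_j:
  coeff of dx ∧ dy: 2*x + y
  coeff of dx ∧ dz: 5*x - 3*y
  coeff of dy ∧ dz: -3*x
Step 2: Apply d again to each 2-form coefficient. The only possible 3-form in R^3 is dx ∧ dy ∧ dz, with coefficient
  ∂(coeff of dy∧dz)/∂x - ∂(coeff of dx∧dz)/∂y + ∂(coeff of dx∧dy)/∂z
  = ∂/∂x (-3*x) - ∂/∂y (5*x - 3*y) + ∂/∂z (2*x + y).
Each of these terms simplifies to sums of mixed partials that cancel in pairs. The result is 0 (by equality of mixed partials for smooth functions — Schwarz / Clairaut).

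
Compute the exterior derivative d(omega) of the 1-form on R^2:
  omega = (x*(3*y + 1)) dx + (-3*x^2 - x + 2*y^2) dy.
d(omega) = (-9*x - 1) dx ∧ dy

For a 1-form omega = sum_i f_i dx_i, the exterior derivative is
  d(omega) = sum_{i < j} (∂f_j/∂x_i - ∂f_i/∂x_j) dx_i ∧ dx_j.
  coefficient of dx ∧ dy: ∂f_2/∂x - ∂f_1/∂y = ∂(-3*x^2 - x + 2*y^2)/∂x - ∂(x*(3*y + 1))/∂y = -9*x - 1
Assembling: d(omega) = (-9*x - 1) dx ∧ dy.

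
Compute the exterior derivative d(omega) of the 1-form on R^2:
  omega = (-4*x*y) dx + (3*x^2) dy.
d(omega) = (10*x) dx ∧ dy

For a 1-form omega = sum_i f_i dx_i, the exterior derivative is
  d(omega) = sum_{i < j} (∂f_j/∂x_i - ∂f_i/∂x_j) dx_i ∧ dx_j.
  coefficient of dx ∧ dy: ∂f_2/∂x - ∂f_1/∂y = ∂(3*x^2)/∂x - ∂(-4*x*y)/∂y = 10*x
Assembling: d(omega) = (10*x) dx ∧ dy.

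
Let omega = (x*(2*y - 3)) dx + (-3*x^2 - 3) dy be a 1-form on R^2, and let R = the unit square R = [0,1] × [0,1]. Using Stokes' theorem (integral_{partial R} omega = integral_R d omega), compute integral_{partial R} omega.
integral_(partial R) omega = -4

Stokes: integral_partial_R omega = integral_R d omega with d omega = (∂Q/∂x - ∂P/∂y) dx ∧ dy.
  ∂Q/∂x = -6*x
  ∂P/∂y = 2*x
  integrand = ∂Q/∂x - ∂P/∂y = -8*x.
Integrating over R: integral_0^1 integral_0^1 (-8*x) dx dy = -4.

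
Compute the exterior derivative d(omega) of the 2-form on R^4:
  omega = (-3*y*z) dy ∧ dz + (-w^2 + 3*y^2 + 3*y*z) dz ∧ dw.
d(omega) = (6*y + 3*z) dy ∧ dz ∧ dw

For a 2-form omega = sum_{i<j} g_{ij} dx_i ∧ dx_j, the exterior derivative is
  d(omega) = sum_{i<j} d(g_{ij}) ∧ dx_i ∧ dx_j = sum_{i<j, k} (∂g_{ij}/∂x_k) dx_k ∧ dx_i ∧ dx_j.
Expand each term, using dx_k ∧ dx_i ∧ dx_j = sgn(permutation) dx_{(a)} ∧ dx_{(b)} ∧ dx_{(c)} with (a < b < c) sorted:
  d(-w^2 + 3*y^2 + 3*y*z) includes (∂/∂y)(-w^2 + 3*y^2 + 3*y*z) dy = (6*y + 3*z) dy, which multiplied by dz ∧ dw gives (6*y + 3*z) dy ∧ dz ∧ dw
Collecting like 3-forms: d(omega) = (6*y + 3*z) dy ∧ dz ∧ dw.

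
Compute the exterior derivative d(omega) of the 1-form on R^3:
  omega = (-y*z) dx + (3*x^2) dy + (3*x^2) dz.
d(omega) = (6*x + z) dx ∧ dy + (6*x + y) dx ∧ dz

For a 1-form omega = sum_i f_i dx_i, the exterior derivative is
  d(omega) = sum_{i < j} (∂f_j/∂x_i - ∂f_i/∂x_j) dx_i ∧ dx_j.
  coefficient of dx ∧ dy: ∂f_2/∂x - ∂f_1/∂y = ∂(3*x^2)/∂x - ∂(-y*z)/∂y = 6*x + z
  coefficient of dx ∧ dz: ∂f_3/∂x - ∂f_1/∂z = ∂(3*x^2)/∂x - ∂(-y*z)/∂z = 6*x + y
Assembling: d(omega) = (6*x + z) dx ∧ dy + (6*x + y) dx ∧ dz.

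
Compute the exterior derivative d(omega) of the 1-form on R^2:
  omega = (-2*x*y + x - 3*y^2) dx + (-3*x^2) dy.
d(omega) = (-4*x + 6*y) dx ∧ dy

For a 1-form omega = sum_i f_i dx_i, the exterior derivative is
  d(omega) = sum_{i < j} (∂f_j/∂x_i - ∂f_i/∂x_j) dx_i ∧ dx_j.
  coefficient of dx ∧ dy: ∂f_2/∂x - ∂f_1/∂y = ∂(-3*x^2)/∂x - ∂(-2*x*y + x - 3*y^2)/∂y = -4*x + 6*y
Assembling: d(omega) = (-4*x + 6*y) dx ∧ dy.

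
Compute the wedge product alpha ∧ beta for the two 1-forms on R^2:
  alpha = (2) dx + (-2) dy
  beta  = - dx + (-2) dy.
alpha ∧ beta = (-6) dx ∧ dy

Distribute the wedge, using dx_i ∧ dx_j = -dx_j ∧ dx_i and dx_i ∧ dx_i = 0. For each pair (i, j) with i < j, the coefficient of dx_i ∧ dx_j in alpha ∧ beta is (alpha_i * beta_j - alpha_j * beta_i). Collecting: alpha ∧ beta = (-6) dx ∧ dy.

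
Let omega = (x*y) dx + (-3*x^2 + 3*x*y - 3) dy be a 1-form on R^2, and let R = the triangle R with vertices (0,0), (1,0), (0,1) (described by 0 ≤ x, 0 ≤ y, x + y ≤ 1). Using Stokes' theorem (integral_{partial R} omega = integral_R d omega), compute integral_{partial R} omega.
integral_(partial R) omega = -2/3

Stokes: integral_partial_R omega = integral_R d omega with d omega = (∂Q/∂x - ∂P/∂y) dx ∧ dy.
  ∂Q/∂x = -6*x + 3*y
  ∂P/∂y = x
  integrand = ∂Q/∂x - ∂P/∂y = -7*x + 3*y.
Integrating over R: integral_0^1 integral_0^{1-x} (-7*x + 3*y) dy dx = -2/3.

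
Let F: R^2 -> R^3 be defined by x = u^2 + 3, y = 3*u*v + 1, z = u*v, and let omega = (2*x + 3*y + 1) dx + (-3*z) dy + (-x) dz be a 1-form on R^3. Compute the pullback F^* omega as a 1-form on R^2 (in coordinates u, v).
F^* omega = (4*u^3 + 17*u^2*v - 9*u*v^2 + 20*u - 3*v) du + (u*(-u^2 - 9*u*v - 3)) dv

Using F^*(f dg) = (f ∘ F) d(g ∘ F), substitute each coordinate x_i by F_i(u, v) in f_i, and replace dx_i by d F_i = (∂F_i/∂u) du + (∂F_i/∂v) dv.
  For the x component: f_1(F) = 2*u^2 + 9*u*v + 10; d F_1 = (2*u) du + (0) dv
  For the y component: f_2(F) = -3*u*v; d F_2 = (3*v) du + (3*u) dv
  For the z component: f_3(F) = -u^2 - 3; d F_3 = (v) du + (u) dv
Combining and collecting du, dv coefficients:
  coeff of du: 4*u^3 + 17*u^2*v - 9*u*v^2 + 20*u - 3*v
  coeff of dv: u*(-u^2 - 9*u*v - 3)
F^* omega = (4*u^3 + 17*u^2*v - 9*u*v^2 + 20*u - 3*v) du + (u*(-u^2 - 9*u*v - 3)) dv.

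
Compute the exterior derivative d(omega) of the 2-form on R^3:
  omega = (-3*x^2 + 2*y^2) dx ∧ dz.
d(omega) = (-4*y) dx ∧ dy ∧ dz

For a 2-form omega = sum_{i<j} g_{ij} dx_i ∧ dx_j, the exterior derivative is
  d(omega) = sum_{i<j} d(g_{ij}) ∧ dx_i ∧ dx_j = sum_{i<j, k} (∂g_{ij}/∂x_k) dx_k ∧ dx_i ∧ dx_j.
Expand each term, using dx_k ∧ dx_i ∧ dx_j = sgn(permutation) dx_{(a)} ∧ dx_{(b)} ∧ dx_{(c)} with (a < b < c) sorted:
  d(-3*x^2 + 2*y^2) includes (∂/∂y)(-3*x^2 + 2*y^2) dy = (4*y) dy, which multiplied by dx ∧ dz gives (-4*y) dx ∧ dy ∧ dz
Collecting like 3-forms: d(omega) = (-4*y) dx ∧ dy ∧ dz.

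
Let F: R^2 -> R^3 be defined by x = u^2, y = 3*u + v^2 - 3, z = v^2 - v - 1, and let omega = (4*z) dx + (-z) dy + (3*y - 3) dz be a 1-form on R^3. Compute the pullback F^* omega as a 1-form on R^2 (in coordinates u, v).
F^* omega = (8*u*v^2 - 8*u*v - 8*u - 3*v^2 + 3*v + 3) du + (18*u*v - 9*u + 4*v^3 - v^2 - 22*v + 12) dv

Using F^*(f dg) = (f ∘ F) d(g ∘ F), substitute each coordinate x_i by F_i(u, v) in f_i, and replace dx_i by d F_i = (∂F_i/∂u) du + (∂F_i/∂v) dv.
  For the x component: f_1(F) = 4*v^2 - 4*v - 4; d F_1 = (2*u) du + (0) dv
  For the y component: f_2(F) = -v^2 + v + 1; d F_2 = (3) du + (2*v) dv
  For the z component: f_3(F) = 9*u + 3*v^2 - 12; d F_3 = (0) du + (2*v - 1) dv
Combining and collecting du, dv coefficients:
  coeff of du: 8*u*v^2 - 8*u*v - 8*u - 3*v^2 + 3*v + 3
  coeff of dv: 18*u*v - 9*u + 4*v^3 - v^2 - 22*v + 12
F^* omega = (8*u*v^2 - 8*u*v - 8*u - 3*v^2 + 3*v + 3) du + (18*u*v - 9*u + 4*v^3 - v^2 - 22*v + 12) dv.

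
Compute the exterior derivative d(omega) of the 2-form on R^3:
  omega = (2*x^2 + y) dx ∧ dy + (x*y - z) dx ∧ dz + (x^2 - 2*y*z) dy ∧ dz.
d(omega) = (x) dx ∧ dy ∧ dz

For a 2-form omega = sum_{i<j} g_{ij} dx_i ∧ dx_j, the exterior derivative is
  d(omega) = sum_{i<j} d(g_{ij}) ∧ dx_i ∧ dx_j = sum_{i<j, k} (∂g_{ij}/∂x_k) dx_k ∧ dx_i ∧ dx_j.
Expand each term, using dx_k ∧ dx_i ∧ dx_j = sgn(permutation) dx_{(a)} ∧ dx_{(b)} ∧ dx_{(c)} with (a < b < c) sorted:
  d(x*y - z) includes (∂/∂y)(x*y - z) dy = (x) dy, which multiplied by dx ∧ dz gives (-x) dx ∧ dy ∧ dz
  d(x^2 - 2*y*z) includes (∂/∂x)(x^2 - 2*y*z) dx = (2*x) dx, which multiplied by dy ∧ dz gives (2*x) dx ∧ dy ∧ dz
Collecting like 3-forms: d(omega) = (x) dx ∧ dy ∧ dz.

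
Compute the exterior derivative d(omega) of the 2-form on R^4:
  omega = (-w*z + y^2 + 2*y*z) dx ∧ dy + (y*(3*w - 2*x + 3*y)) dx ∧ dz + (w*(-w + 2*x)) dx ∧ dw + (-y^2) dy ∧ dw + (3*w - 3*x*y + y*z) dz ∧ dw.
d(omega) = (-4*w + 2*x - 4*y) dx ∧ dy ∧ dz + (-z) dx ∧ dy ∧ dw + (-3*x + z) dy ∧ dz ∧ dw

For a 2-form omega = sum_{i<j} g_{ij} dx_i ∧ dx_j, the exterior derivative is
  d(omega) = sum_{i<j} d(g_{ij}) ∧ dx_i ∧ dx_j = sum_{i<j, k} (∂g_{ij}/∂x_k) dx_k ∧ dx_i ∧ dx_j.
Expand each term, using dx_k ∧ dx_i ∧ dx_j = sgn(permutation) dx_{(a)} ∧ dx_{(b)} ∧ dx_{(c)} with (a < b < c) sorted:
  d(-w*z + y^2 + 2*y*z) includes (∂/∂z)(-w*z + y^2 + 2*y*z) dz = (-w + 2*y) dz, which multiplied by dx ∧ dy gives (-w + 2*y) dx ∧ dy ∧ dz
  d(-w*z + y^2 + 2*y*z) includes (∂/∂w)(-w*z + y^2 + 2*y*z) dw = (-z) dw, which multiplied by dx ∧ dy gives (-z) dx ∧ dy ∧ dw
  d(y*(3*w - 2*x + 3*y)) includes (∂/∂y)(y*(3*w - 2*x + 3*y)) dy = (3*w - 2*x + 6*y) dy, which multiplied by dx ∧ dz gives (-3*w + 2*x - 6*y) dx ∧ dy ∧ dz
  d(y*(3*w - 2*x + 3*y)) includes (∂/∂w)(y*(3*w - 2*x + 3*y)) dw = (3*y) dw, which multiplied by dx ∧ dz gives (3*y) dx ∧ dz ∧ dw
  d(3*w - 3*x*y + y*z) includes (∂/∂x)(3*w - 3*x*y + y*z) dx = (-3*y) dx, which multiplied by dz ∧ dw gives (-3*y) dx ∧ dz ∧ dw
  d(3*w - 3*x*y + y*z) includes (∂/∂y)(3*w - 3*x*y + y*z) dy = (-3*x + z) dy, which multiplied by dz ∧ dw gives (-3*x + z) dy ∧ dz ∧ dw
Collecting like 3-forms: d(omega) = (-4*w + 2*x - 4*y) dx ∧ dy ∧ dz + (-z) dx ∧ dy ∧ dw + (-3*x + z) dy ∧ dz ∧ dw.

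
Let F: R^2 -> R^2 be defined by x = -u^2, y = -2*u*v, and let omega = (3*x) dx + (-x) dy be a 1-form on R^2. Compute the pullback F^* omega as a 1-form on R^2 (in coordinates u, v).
F^* omega = (2*u^2*(3*u - v)) du + (-2*u^3) dv

Using F^*(f dg) = (f ∘ F) d(g ∘ F), substitute each coordinate x_i by F_i(u, v) in f_i, and replace dx_i by d F_i = (∂F_i/∂u) du + (∂F_i/∂v) dv.
  For the x component: f_1(F) = -3*u^2; d F_1 = (-2*u) du + (0) dv
  For the y component: f_2(F) = u^2; d F_2 = (-2*v) du + (-2*u) dv
Combining and collecting du, dv coefficients:
  coeff of du: 2*u^2*(3*u - v)
  coeff of dv: -2*u^3
F^* omega = (2*u^2*(3*u - v)) du + (-2*u^3) dv.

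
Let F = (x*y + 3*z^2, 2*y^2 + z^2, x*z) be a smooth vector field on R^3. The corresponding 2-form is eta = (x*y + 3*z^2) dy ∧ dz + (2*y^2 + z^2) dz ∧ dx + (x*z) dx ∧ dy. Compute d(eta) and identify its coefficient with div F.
d(eta) = (x + 5*y) dx ∧ dy ∧ dz; div F = x + 5*y

For a 2-form in R^3 of the form above, applying d gives a 3-form with coefficient ∂P/∂x + ∂Q/∂y + ∂R/∂z:
  ∂P/∂x = y
  ∂Q/∂y = 4*y
  ∂R/∂z = x
Sum = x + 5*y, which is exactly div F.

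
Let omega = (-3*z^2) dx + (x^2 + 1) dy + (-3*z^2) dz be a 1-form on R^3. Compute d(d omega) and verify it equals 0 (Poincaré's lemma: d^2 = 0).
d(d omega) = 0

Step 1: d omega = sum_{i<j} (∂f_j/∂x_i - ∂f_i/∂x_j) dx_i ∧ dx_j:
  coeff of dx ∧ dy: 2*x
  coeff of dx ∧ dz: 6*z
  coeff of dy ∧ dz: 0
Step 2: Apply d again to each 2-form coefficient. The only possible 3-form in R^3 is dx ∧ dy ∧ dz, with coefficient
  ∂(coeff of dy∧dz)/∂x - ∂(coeff of dx∧dz)/∂y + ∂(coeff of dx∧dy)/∂z
  = ∂/∂x (0) - ∂/∂y (6*z) + ∂/∂z (2*x).
Each of these terms simplifies to sums of mixed partials that cancel in pairs. The result is 0 (by equality of mixed partials for smooth functions — Schwarz / Clairaut).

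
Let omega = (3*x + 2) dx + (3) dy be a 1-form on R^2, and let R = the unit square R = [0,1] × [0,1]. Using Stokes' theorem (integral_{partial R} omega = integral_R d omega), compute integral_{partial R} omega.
integral_(partial R) omega = 0

Stokes: integral_partial_R omega = integral_R d omega with d omega = (∂Q/∂x - ∂P/∂y) dx ∧ dy.
  ∂Q/∂x = 0
  ∂P/∂y = 0
  integrand = ∂Q/∂x - ∂P/∂y = 0.
Integrating over R: integral_0^1 integral_0^1 (0) dx dy = 0.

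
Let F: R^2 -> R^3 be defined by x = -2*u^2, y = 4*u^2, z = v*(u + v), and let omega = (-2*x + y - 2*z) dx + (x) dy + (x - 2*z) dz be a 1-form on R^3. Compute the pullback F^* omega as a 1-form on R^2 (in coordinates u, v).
F^* omega = (-48*u^3 + 6*u^2*v + 6*u*v^2 - 2*v^3) du + (-2*u^3 - 6*u^2*v - 6*u*v^2 - 4*v^3) dv

Using F^*(f dg) = (f ∘ F) d(g ∘ F), substitute each coordinate x_i by F_i(u, v) in f_i, and replace dx_i by d F_i = (∂F_i/∂u) du + (∂F_i/∂v) dv.
  For the x component: f_1(F) = 8*u^2 - 2*u*v - 2*v^2; d F_1 = (-4*u) du + (0) dv
  For the y component: f_2(F) = -2*u^2; d F_2 = (8*u) du + (0) dv
  For the z component: f_3(F) = -2*u^2 - 2*u*v - 2*v^2; d F_3 = (v) du + (u + 2*v) dv
Combining and collecting du, dv coefficients:
  coeff of du: -48*u^3 + 6*u^2*v + 6*u*v^2 - 2*v^3
  coeff of dv: -2*u^3 - 6*u^2*v - 6*u*v^2 - 4*v^3
F^* omega = (-48*u^3 + 6*u^2*v + 6*u*v^2 - 2*v^3) du + (-2*u^3 - 6*u^2*v - 6*u*v^2 - 4*v^3) dv.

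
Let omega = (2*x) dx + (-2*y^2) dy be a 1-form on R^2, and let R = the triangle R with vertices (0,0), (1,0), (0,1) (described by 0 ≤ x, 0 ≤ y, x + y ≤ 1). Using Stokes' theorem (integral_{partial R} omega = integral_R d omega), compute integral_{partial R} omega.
integral_(partial R) omega = 0

Stokes: integral_partial_R omega = integral_R d omega with d omega = (∂Q/∂x - ∂P/∂y) dx ∧ dy.
  ∂Q/∂x = 0
  ∂P/∂y = 0
  integrand = ∂Q/∂x - ∂P/∂y = 0.
Integrating over R: integral_0^1 integral_0^{1-x} (0) dy dx = 0.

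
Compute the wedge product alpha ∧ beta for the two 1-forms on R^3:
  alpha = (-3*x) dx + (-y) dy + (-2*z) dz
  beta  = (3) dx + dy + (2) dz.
alpha ∧ beta = (-3*x + 3*y) dx ∧ dy + (-6*x + 6*z) dx ∧ dz + (-2*y + 2*z) dy ∧ dz

Distribute the wedge, using dx_i ∧ dx_j = -dx_j ∧ dx_i and dx_i ∧ dx_i = 0. For each pair (i, j) with i < j, the coefficient of dx_i ∧ dx_j in alpha ∧ beta is (alpha_i * beta_j - alpha_j * beta_i). Collecting: alpha ∧ beta = (-3*x + 3*y) dx ∧ dy + (-6*x + 6*z) dx ∧ dz + (-2*y + 2*z) dy ∧ dz.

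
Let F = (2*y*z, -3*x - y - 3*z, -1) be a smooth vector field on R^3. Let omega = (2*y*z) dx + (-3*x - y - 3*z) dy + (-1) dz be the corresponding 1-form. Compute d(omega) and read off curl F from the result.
d(omega) = (3) dy ∧ dz + (2*y) dz ∧ dx + (-2*z - 3) dx ∧ dy; curl F = (3, 2*y, -2*z - 3)

d omega = sum_{i<j} (∂f_j/∂x_i - ∂f_i/∂x_j) dx_i ∧ dx_j. Under the identification (dy ∧ dz, dz ∧ dx, dx ∧ dy) ↔ (e_x, e_y, e_z), the coefficients are exactly the components of curl F. Compute:
  ∂R/∂y - ∂Q/∂z = (0) - (-3) = 3
  ∂P/∂z - ∂R/∂x = (2*y) - (0) = 2*y
  ∂Q/∂x - ∂P/∂y = (-3) - (2*z) = -2*z - 3.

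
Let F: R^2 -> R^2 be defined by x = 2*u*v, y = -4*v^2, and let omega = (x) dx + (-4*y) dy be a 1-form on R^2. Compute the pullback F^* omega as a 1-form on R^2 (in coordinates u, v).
F^* omega = (4*u*v^2) du + (4*v*(u^2 - 32*v^2)) dv

Using F^*(f dg) = (f ∘ F) d(g ∘ F), substitute each coordinate x_i by F_i(u, v) in f_i, and replace dx_i by d F_i = (∂F_i/∂u) du + (∂F_i/∂v) dv.
  For the x component: f_1(F) = 2*u*v; d F_1 = (2*v) du + (2*u) dv
  For the y component: f_2(F) = 16*v^2; d F_2 = (0) du + (-8*v) dv
Combining and collecting du, dv coefficients:
  coeff of du: 4*u*v^2
  coeff of dv: 4*v*(u^2 - 32*v^2)
F^* omega = (4*u*v^2) du + (4*v*(u^2 - 32*v^2)) dv.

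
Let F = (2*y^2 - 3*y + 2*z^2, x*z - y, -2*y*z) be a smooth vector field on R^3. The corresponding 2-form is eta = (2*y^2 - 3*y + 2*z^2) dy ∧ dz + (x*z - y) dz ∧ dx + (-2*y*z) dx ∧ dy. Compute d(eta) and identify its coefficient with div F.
d(eta) = (-2*y - 1) dx ∧ dy ∧ dz; div F = -2*y - 1

For a 2-form in R^3 of the form above, applying d gives a 3-form with coefficient ∂P/∂x + ∂Q/∂y + ∂R/∂z:
  ∂P/∂x = 0
  ∂Q/∂y = -1
  ∂R/∂z = -2*y
Sum = -2*y - 1, which is exactly div F.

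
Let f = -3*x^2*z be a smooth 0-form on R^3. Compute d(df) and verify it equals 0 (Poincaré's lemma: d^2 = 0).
d(df) = 0

Step 1: df = sum_i (∂f/∂x_i) dx_i = (-6*x*z) dx + (0) dy + (-3*x^2) dz.
Step 2: Apply d again. Using the 1-form formula, the coefficient of dx ∧ dy in d(df) is ∂^2 f/∂x ∂y - ∂^2 f/∂y ∂x = (0) - (0) = 0 (equality of mixed partials for smooth f).
Similarly for dx ∧ dz and dy ∧ dz — all coefficients vanish. So d(df) = 0.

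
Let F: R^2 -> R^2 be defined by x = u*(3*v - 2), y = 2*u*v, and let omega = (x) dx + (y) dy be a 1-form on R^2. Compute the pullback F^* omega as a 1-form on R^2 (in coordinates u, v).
F^* omega = (u*(13*v^2 - 12*v + 4)) du + (u^2*(13*v - 6)) dv

Using F^*(f dg) = (f ∘ F) d(g ∘ F), substitute each coordinate x_i by F_i(u, v) in f_i, and replace dx_i by d F_i = (∂F_i/∂u) du + (∂F_i/∂v) dv.
  For the x component: f_1(F) = u*(3*v - 2); d F_1 = (3*v - 2) du + (3*u) dv
  For the y component: f_2(F) = 2*u*v; d F_2 = (2*v) du + (2*u) dv
Combining and collecting du, dv coefficients:
  coeff of du: u*(13*v^2 - 12*v + 4)
  coeff of dv: u^2*(13*v - 6)
F^* omega = (u*(13*v^2 - 12*v + 4)) du + (u^2*(13*v - 6)) dv.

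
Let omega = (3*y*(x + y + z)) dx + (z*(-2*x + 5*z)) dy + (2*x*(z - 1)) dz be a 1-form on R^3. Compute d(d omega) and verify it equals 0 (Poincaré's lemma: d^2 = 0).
d(d omega) = 0

Step 1: d omega = sum_{i<j} (∂f_j/∂x_i - ∂f_i/∂x_j) dx_i ∧ dx_j:
  coeff of dx ∧ dy: -3*x - 6*y - 5*z
  coeff of dx ∧ dz: -3*y + 2*z - 2
  coeff of dy ∧ dz: 2*x - 10*z
Step 2: Apply d again to each 2-form coefficient. The only possible 3-form in R^3 is dx ∧ dy ∧ dz, with coefficient
  ∂(coeff of dy∧dz)/∂x - ∂(coeff of dx∧dz)/∂y + ∂(coeff of dx∧dy)/∂z
  = ∂/∂x (2*x - 10*z) - ∂/∂y (-3*y + 2*z - 2) + ∂/∂z (-3*x - 6*y - 5*z).
Each of these terms simplifies to sums of mixed partials that cancel in pairs. The result is 0 (by equality of mixed partials for smooth functions — Schwarz / Clairaut).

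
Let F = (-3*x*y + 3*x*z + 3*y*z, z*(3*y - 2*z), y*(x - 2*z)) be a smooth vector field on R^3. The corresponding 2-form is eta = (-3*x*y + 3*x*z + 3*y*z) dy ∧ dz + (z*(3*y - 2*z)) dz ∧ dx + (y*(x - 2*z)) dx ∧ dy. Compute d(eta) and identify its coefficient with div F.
d(eta) = (-5*y + 6*z) dx ∧ dy ∧ dz; div F = -5*y + 6*z

For a 2-form in R^3 of the form above, applying d gives a 3-form with coefficient ∂P/∂x + ∂Q/∂y + ∂R/∂z:
  ∂P/∂x = -3*y + 3*z
  ∂Q/∂y = 3*z
  ∂R/∂z = -2*y
Sum = -5*y + 6*z, which is exactly div F.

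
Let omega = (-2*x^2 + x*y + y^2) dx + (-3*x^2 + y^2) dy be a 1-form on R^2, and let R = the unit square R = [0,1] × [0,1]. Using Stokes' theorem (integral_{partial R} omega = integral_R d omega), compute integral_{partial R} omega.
integral_(partial R) omega = -9/2

Stokes: integral_partial_R omega = integral_R d omega with d omega = (∂Q/∂x - ∂P/∂y) dx ∧ dy.
  ∂Q/∂x = -6*x
  ∂P/∂y = x + 2*y
  integrand = ∂Q/∂x - ∂P/∂y = -7*x - 2*y.
Integrating over R: integral_0^1 integral_0^1 (-7*x - 2*y) dx dy = -9/2.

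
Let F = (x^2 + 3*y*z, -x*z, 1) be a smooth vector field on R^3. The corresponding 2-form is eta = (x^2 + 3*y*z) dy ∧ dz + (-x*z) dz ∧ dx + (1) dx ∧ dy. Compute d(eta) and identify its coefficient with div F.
d(eta) = (2*x) dx ∧ dy ∧ dz; div F = 2*x

For a 2-form in R^3 of the form above, applying d gives a 3-form with coefficient ∂P/∂x + ∂Q/∂y + ∂R/∂z:
  ∂P/∂x = 2*x
  ∂Q/∂y = 0
  ∂R/∂z = 0
Sum = 2*x, which is exactly div F.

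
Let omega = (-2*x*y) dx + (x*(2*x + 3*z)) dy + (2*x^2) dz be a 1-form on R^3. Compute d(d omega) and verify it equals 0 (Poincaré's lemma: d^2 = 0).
d(d omega) = 0

Step 1: d omega = sum_{i<j} (∂f_j/∂x_i - ∂f_i/∂x_j) dx_i ∧ dx_j:
  coeff of dx ∧ dy: 6*x + 3*z
  coeff of dx ∧ dz: 4*x
  coeff of dy ∧ dz: -3*x
Step 2: Apply d again to each 2-form coefficient. The only possible 3-form in R^3 is dx ∧ dy ∧ dz, with coefficient
  ∂(coeff of dy∧dz)/∂x - ∂(coeff of dx∧dz)/∂y + ∂(coeff of dx∧dy)/∂z
  = ∂/∂x (-3*x) - ∂/∂y (4*x) + ∂/∂z (6*x + 3*z).
Each of these terms simplifies to sums of mixed partials that cancel in pairs. The result is 0 (by equality of mixed partials for smooth functions — Schwarz / Clairaut).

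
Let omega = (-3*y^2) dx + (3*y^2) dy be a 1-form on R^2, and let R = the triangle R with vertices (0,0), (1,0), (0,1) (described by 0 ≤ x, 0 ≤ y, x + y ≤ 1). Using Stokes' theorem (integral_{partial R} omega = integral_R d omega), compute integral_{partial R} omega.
integral_(partial R) omega = 1

Stokes: integral_partial_R omega = integral_R d omega with d omega = (∂Q/∂x - ∂P/∂y) dx ∧ dy.
  ∂Q/∂x = 0
  ∂P/∂y = -6*y
  integrand = ∂Q/∂x - ∂P/∂y = 6*y.
Integrating over R: integral_0^1 integral_0^{1-x} (6*y) dy dx = 1.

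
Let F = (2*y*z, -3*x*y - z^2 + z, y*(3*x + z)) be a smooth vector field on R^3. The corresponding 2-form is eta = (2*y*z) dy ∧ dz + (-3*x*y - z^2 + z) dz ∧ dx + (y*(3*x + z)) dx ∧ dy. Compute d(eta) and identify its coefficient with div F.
d(eta) = (-3*x + y) dx ∧ dy ∧ dz; div F = -3*x + y

For a 2-form in R^3 of the form above, applying d gives a 3-form with coefficient ∂P/∂x + ∂Q/∂y + ∂R/∂z:
  ∂P/∂x = 0
  ∂Q/∂y = -3*x
  ∂R/∂z = y
Sum = -3*x + y, which is exactly div F.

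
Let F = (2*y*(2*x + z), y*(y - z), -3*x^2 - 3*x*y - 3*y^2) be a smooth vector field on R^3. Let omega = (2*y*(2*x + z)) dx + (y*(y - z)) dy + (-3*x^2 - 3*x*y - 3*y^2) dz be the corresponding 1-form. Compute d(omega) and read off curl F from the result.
d(omega) = (-3*x - 5*y) dy ∧ dz + (6*x + 5*y) dz ∧ dx + (-4*x - 2*z) dx ∧ dy; curl F = (-3*x - 5*y, 6*x + 5*y, -4*x - 2*z)

d omega = sum_{i<j} (∂f_j/∂x_i - ∂f_i/∂x_j) dx_i ∧ dx_j. Under the identification (dy ∧ dz, dz ∧ dx, dx ∧ dy) ↔ (e_x, e_y, e_z), the coefficients are exactly the components of curl F. Compute:
  ∂R/∂y - ∂Q/∂z = (-3*x - 6*y) - (-y) = -3*x - 5*y
  ∂P/∂z - ∂R/∂x = (2*y) - (-6*x - 3*y) = 6*x + 5*y
  ∂Q/∂x - ∂P/∂y = (0) - (4*x + 2*z) = -4*x - 2*z.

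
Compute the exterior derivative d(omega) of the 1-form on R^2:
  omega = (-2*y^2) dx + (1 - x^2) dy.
d(omega) = (-2*x + 4*y) dx ∧ dy

For a 1-form omega = sum_i f_i dx_i, the exterior derivative is
  d(omega) = sum_{i < j} (∂f_j/∂x_i - ∂f_i/∂x_j) dx_i ∧ dx_j.
  coefficient of dx ∧ dy: ∂f_2/∂x - ∂f_1/∂y = ∂(1 - x^2)/∂x - ∂(-2*y^2)/∂y = -2*x + 4*y
Assembling: d(omega) = (-2*x + 4*y) dx ∧ dy.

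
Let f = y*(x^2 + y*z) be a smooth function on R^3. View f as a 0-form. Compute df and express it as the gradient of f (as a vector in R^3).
df = (2*x*y) dx + (x^2 + 2*y*z) dy + (y^2) dz; grad f = (2*x*y, x^2 + 2*y*z, y^2)

For a 0-form f, d f = (∂f/∂x) dx + (∂f/∂y) dy + (∂f/∂z) dz. The components of the vector representation are exactly the entries of grad f in Cartesian coordinates:
  ∂f/∂x = 2*x*y
  ∂f/∂y = x^2 + 2*y*z
  ∂f/∂z = y^2.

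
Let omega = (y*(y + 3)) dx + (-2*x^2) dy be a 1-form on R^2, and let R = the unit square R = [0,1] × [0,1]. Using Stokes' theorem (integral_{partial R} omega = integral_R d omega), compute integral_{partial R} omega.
integral_(partial R) omega = -6

Stokes: integral_partial_R omega = integral_R d omega with d omega = (∂Q/∂x - ∂P/∂y) dx ∧ dy.
  ∂Q/∂x = -4*x
  ∂P/∂y = 2*y + 3
  integrand = ∂Q/∂x - ∂P/∂y = -4*x - 2*y - 3.
Integrating over R: integral_0^1 integral_0^1 (-4*x - 2*y - 3) dx dy = -6.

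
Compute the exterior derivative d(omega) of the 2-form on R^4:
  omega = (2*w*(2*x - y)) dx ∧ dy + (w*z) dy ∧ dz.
d(omega) = (4*x - 2*y) dx ∧ dy ∧ dw + (z) dy ∧ dz ∧ dw

For a 2-form omega = sum_{i<j} g_{ij} dx_i ∧ dx_j, the exterior derivative is
  d(omega) = sum_{i<j} d(g_{ij}) ∧ dx_i ∧ dx_j = sum_{i<j, k} (∂g_{ij}/∂x_k) dx_k ∧ dx_i ∧ dx_j.
Expand each term, using dx_k ∧ dx_i ∧ dx_j = sgn(permutation) dx_{(a)} ∧ dx_{(b)} ∧ dx_{(c)} with (a < b < c) sorted:
  d(2*w*(2*x - y)) includes (∂/∂w)(2*w*(2*x - y)) dw = (4*x - 2*y) dw, which multiplied by dx ∧ dy gives (4*x - 2*y) dx ∧ dy ∧ dw
  d(w*z) includes (∂/∂w)(w*z) dw = (z) dw, which multiplied by dy ∧ dz gives (z) dy ∧ dz ∧ dw
Collecting like 3-forms: d(omega) = (4*x - 2*y) dx ∧ dy ∧ dw + (z) dy ∧ dz ∧ dw.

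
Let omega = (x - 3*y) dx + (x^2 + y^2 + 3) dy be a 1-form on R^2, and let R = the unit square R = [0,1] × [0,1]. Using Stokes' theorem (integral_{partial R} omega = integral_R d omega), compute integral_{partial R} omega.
integral_(partial R) omega = 4

Stokes: integral_partial_R omega = integral_R d omega with d omega = (∂Q/∂x - ∂P/∂y) dx ∧ dy.
  ∂Q/∂x = 2*x
  ∂P/∂y = -3
  integrand = ∂Q/∂x - ∂P/∂y = 2*x + 3.
Integrating over R: integral_0^1 integral_0^1 (2*x + 3) dx dy = 4.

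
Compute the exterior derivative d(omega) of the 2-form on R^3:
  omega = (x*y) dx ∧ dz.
d(omega) = (-x) dx ∧ dy ∧ dz

For a 2-form omega = sum_{i<j} g_{ij} dx_i ∧ dx_j, the exterior derivative is
  d(omega) = sum_{i<j} d(g_{ij}) ∧ dx_i ∧ dx_j = sum_{i<j, k} (∂g_{ij}/∂x_k) dx_k ∧ dx_i ∧ dx_j.
Expand each term, using dx_k ∧ dx_i ∧ dx_j = sgn(permutation) dx_{(a)} ∧ dx_{(b)} ∧ dx_{(c)} with (a < b < c) sorted:
  d(x*y) includes (∂/∂y)(x*y) dy = (x) dy, which multiplied by dx ∧ dz gives (-x) dx ∧ dy ∧ dz
Collecting like 3-forms: d(omega) = (-x) dx ∧ dy ∧ dz.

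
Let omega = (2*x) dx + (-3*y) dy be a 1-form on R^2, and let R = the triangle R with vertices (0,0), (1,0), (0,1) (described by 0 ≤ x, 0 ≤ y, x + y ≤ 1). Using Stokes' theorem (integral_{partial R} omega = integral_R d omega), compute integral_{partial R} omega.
integral_(partial R) omega = 0

Stokes: integral_partial_R omega = integral_R d omega with d omega = (∂Q/∂x - ∂P/∂y) dx ∧ dy.
  ∂Q/∂x = 0
  ∂P/∂y = 0
  integrand = ∂Q/∂x - ∂P/∂y = 0.
Integrating over R: integral_0^1 integral_0^{1-x} (0) dy dx = 0.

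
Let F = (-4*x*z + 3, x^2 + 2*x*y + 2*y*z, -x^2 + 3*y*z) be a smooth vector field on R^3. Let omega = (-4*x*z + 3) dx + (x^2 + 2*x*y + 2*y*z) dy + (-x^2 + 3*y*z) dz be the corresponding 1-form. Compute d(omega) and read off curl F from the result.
d(omega) = (-2*y + 3*z) dy ∧ dz + (-2*x) dz ∧ dx + (2*x + 2*y) dx ∧ dy; curl F = (-2*y + 3*z, -2*x, 2*x + 2*y)

d omega = sum_{i<j} (∂f_j/∂x_i - ∂f_i/∂x_j) dx_i ∧ dx_j. Under the identification (dy ∧ dz, dz ∧ dx, dx ∧ dy) ↔ (e_x, e_y, e_z), the coefficients are exactly the components of curl F. Compute:
  ∂R/∂y - ∂Q/∂z = (3*z) - (2*y) = -2*y + 3*z
  ∂P/∂z - ∂R/∂x = (-4*x) - (-2*x) = -2*x
  ∂Q/∂x - ∂P/∂y = (2*x + 2*y) - (0) = 2*x + 2*y.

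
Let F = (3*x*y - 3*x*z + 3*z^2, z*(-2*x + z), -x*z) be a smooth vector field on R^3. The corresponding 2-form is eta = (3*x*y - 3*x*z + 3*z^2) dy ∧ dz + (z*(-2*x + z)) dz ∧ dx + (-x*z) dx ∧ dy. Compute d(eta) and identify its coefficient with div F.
d(eta) = (-x + 3*y - 3*z) dx ∧ dy ∧ dz; div F = -x + 3*y - 3*z

For a 2-form in R^3 of the form above, applying d gives a 3-form with coefficient ∂P/∂x + ∂Q/∂y + ∂R/∂z:
  ∂P/∂x = 3*y - 3*z
  ∂Q/∂y = 0
  ∂R/∂z = -x
Sum = -x + 3*y - 3*z, which is exactly div F.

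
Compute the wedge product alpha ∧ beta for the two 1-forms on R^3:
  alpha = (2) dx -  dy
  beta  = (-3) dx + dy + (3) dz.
alpha ∧ beta = (-1) dx ∧ dy + (6) dx ∧ dz + (-3) dy ∧ dz

Distribute the wedge, using dx_i ∧ dx_j = -dx_j ∧ dx_i and dx_i ∧ dx_i = 0. For each pair (i, j) with i < j, the coefficient of dx_i ∧ dx_j in alpha ∧ beta is (alpha_i * beta_j - alpha_j * beta_i). Collecting: alpha ∧ beta = (-1) dx ∧ dy + (6) dx ∧ dz + (-3) dy ∧ dz.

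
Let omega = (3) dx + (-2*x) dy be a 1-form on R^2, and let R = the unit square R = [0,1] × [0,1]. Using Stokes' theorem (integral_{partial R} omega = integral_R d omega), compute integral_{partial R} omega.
integral_(partial R) omega = -2

Stokes: integral_partial_R omega = integral_R d omega with d omega = (∂Q/∂x - ∂P/∂y) dx ∧ dy.
  ∂Q/∂x = -2
  ∂P/∂y = 0
  integrand = ∂Q/∂x - ∂P/∂y = -2.
Integrating over R: integral_0^1 integral_0^1 (-2) dx dy = -2.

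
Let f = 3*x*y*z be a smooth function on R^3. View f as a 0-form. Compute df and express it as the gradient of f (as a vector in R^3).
df = (3*y*z) dx + (3*x*z) dy + (3*x*y) dz; grad f = (3*y*z, 3*x*z, 3*x*y)

For a 0-form f, d f = (∂f/∂x) dx + (∂f/∂y) dy + (∂f/∂z) dz. The components of the vector representation are exactly the entries of grad f in Cartesian coordinates:
  ∂f/∂x = 3*y*z
  ∂f/∂y = 3*x*z
  ∂f/∂z = 3*x*y.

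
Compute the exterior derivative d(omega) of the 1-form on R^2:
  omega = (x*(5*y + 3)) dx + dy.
d(omega) = (-5*x) dx ∧ dy

For a 1-form omega = sum_i f_i dx_i, the exterior derivative is
  d(omega) = sum_{i < j} (∂f_j/∂x_i - ∂f_i/∂x_j) dx_i ∧ dx_j.
  coefficient of dx ∧ dy: ∂f_2/∂x - ∂f_1/∂y = ∂(1)/∂x - ∂(x*(5*y + 3))/∂y = -5*x
Assembling: d(omega) = (-5*x) dx ∧ dy.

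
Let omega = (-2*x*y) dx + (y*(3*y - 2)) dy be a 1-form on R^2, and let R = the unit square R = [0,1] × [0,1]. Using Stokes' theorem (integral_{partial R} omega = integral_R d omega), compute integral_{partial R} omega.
integral_(partial R) omega = 1

Stokes: integral_partial_R omega = integral_R d omega with d omega = (∂Q/∂x - ∂P/∂y) dx ∧ dy.
  ∂Q/∂x = 0
  ∂P/∂y = -2*x
  integrand = ∂Q/∂x - ∂P/∂y = 2*x.
Integrating over R: integral_0^1 integral_0^1 (2*x) dx dy = 1.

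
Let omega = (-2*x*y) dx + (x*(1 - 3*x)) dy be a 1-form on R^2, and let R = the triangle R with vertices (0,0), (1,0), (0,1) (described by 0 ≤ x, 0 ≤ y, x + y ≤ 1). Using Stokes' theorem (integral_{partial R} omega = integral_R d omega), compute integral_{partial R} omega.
integral_(partial R) omega = -1/6

Stokes: integral_partial_R omega = integral_R d omega with d omega = (∂Q/∂x - ∂P/∂y) dx ∧ dy.
  ∂Q/∂x = 1 - 6*x
  ∂P/∂y = -2*x
  integrand = ∂Q/∂x - ∂P/∂y = 1 - 4*x.
Integrating over R: integral_0^1 integral_0^{1-x} (1 - 4*x) dy dx = -1/6.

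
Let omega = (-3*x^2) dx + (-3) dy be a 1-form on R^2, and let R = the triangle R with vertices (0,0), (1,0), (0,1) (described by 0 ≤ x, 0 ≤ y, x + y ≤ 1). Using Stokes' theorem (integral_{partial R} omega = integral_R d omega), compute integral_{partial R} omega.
integral_(partial R) omega = 0

Stokes: integral_partial_R omega = integral_R d omega with d omega = (∂Q/∂x - ∂P/∂y) dx ∧ dy.
  ∂Q/∂x = 0
  ∂P/∂y = 0
  integrand = ∂Q/∂x - ∂P/∂y = 0.
Integrating over R: integral_0^1 integral_0^{1-x} (0) dy dx = 0.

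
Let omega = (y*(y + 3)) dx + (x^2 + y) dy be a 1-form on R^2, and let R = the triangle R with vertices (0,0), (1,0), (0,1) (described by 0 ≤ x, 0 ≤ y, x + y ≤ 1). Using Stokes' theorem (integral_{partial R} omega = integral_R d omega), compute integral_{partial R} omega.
integral_(partial R) omega = -3/2

Stokes: integral_partial_R omega = integral_R d omega with d omega = (∂Q/∂x - ∂P/∂y) dx ∧ dy.
  ∂Q/∂x = 2*x
  ∂P/∂y = 2*y + 3
  integrand = ∂Q/∂x - ∂P/∂y = 2*x - 2*y - 3.
Integrating over R: integral_0^1 integral_0^{1-x} (2*x - 2*y - 3) dy dx = -3/2.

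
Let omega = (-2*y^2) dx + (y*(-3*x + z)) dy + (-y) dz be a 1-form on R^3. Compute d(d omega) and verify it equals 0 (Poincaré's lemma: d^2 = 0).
d(d omega) = 0

Step 1: d omega = sum_{i<j} (∂f_j/∂x_i - ∂f_i/∂x_j) dx_i ∧ dx_j:
  coeff of dx ∧ dy: y
  coeff of dx ∧ dz: 0
  coeff of dy ∧ dz: -y - 1
Step 2: Apply d again to each 2-form coefficient. The only possible 3-form in R^3 is dx ∧ dy ∧ dz, with coefficient
  ∂(coeff of dy∧dz)/∂x - ∂(coeff of dx∧dz)/∂y + ∂(coeff of dx∧dy)/∂z
  = ∂/∂x (-y - 1) - ∂/∂y (0) + ∂/∂z (y).
Each of these terms simplifies to sums of mixed partials that cancel in pairs. The result is 0 (by equality of mixed partials for smooth functions — Schwarz / Clairaut).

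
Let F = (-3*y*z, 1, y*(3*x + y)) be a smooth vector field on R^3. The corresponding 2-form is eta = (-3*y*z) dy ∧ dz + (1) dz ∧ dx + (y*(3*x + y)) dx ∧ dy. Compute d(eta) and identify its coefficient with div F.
d(eta) = (0) dx ∧ dy ∧ dz; div F = 0

For a 2-form in R^3 of the form above, applying d gives a 3-form with coefficient ∂P/∂x + ∂Q/∂y + ∂R/∂z:
  ∂P/∂x = 0
  ∂Q/∂y = 0
  ∂R/∂z = 0
Sum = 0, which is exactly div F.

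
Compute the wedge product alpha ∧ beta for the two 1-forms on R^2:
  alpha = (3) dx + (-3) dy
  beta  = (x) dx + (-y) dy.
alpha ∧ beta = (3*x - 3*y) dx ∧ dy

Distribute the wedge, using dx_i ∧ dx_j = -dx_j ∧ dx_i and dx_i ∧ dx_i = 0. For each pair (i, j) with i < j, the coefficient of dx_i ∧ dx_j in alpha ∧ beta is (alpha_i * beta_j - alpha_j * beta_i). Collecting: alpha ∧ beta = (3*x - 3*y) dx ∧ dy.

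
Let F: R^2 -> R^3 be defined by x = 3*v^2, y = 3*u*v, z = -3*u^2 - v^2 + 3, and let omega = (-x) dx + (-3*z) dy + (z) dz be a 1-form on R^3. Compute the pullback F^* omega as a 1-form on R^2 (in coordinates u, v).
F^* omega = (18*u^3 + 27*u^2*v + 6*u*v^2 - 18*u + 9*v^3 - 27*v) du + (27*u^3 + 6*u^2*v + 9*u*v^2 - 27*u - 16*v^3 - 6*v) dv

Using F^*(f dg) = (f ∘ F) d(g ∘ F), substitute each coordinate x_i by F_i(u, v) in f_i, and replace dx_i by d F_i = (∂F_i/∂u) du + (∂F_i/∂v) dv.
  For the x component: f_1(F) = -3*v^2; d F_1 = (0) du + (6*v) dv
  For the y component: f_2(F) = 9*u^2 + 3*v^2 - 9; d F_2 = (3*v) du + (3*u) dv
  For the z component: f_3(F) = -3*u^2 - v^2 + 3; d F_3 = (-6*u) du + (-2*v) dv
Combining and collecting du, dv coefficients:
  coeff of du: 18*u^3 + 27*u^2*v + 6*u*v^2 - 18*u + 9*v^3 - 27*v
  coeff of dv: 27*u^3 + 6*u^2*v + 9*u*v^2 - 27*u - 16*v^3 - 6*v
F^* omega = (18*u^3 + 27*u^2*v + 6*u*v^2 - 18*u + 9*v^3 - 27*v) du + (27*u^3 + 6*u^2*v + 9*u*v^2 - 27*u - 16*v^3 - 6*v) dv.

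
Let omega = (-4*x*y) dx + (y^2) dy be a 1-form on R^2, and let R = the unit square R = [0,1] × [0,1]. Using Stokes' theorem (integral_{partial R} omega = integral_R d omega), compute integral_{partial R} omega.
integral_(partial R) omega = 2

Stokes: integral_partial_R omega = integral_R d omega with d omega = (∂Q/∂x - ∂P/∂y) dx ∧ dy.
  ∂Q/∂x = 0
  ∂P/∂y = -4*x
  integrand = ∂Q/∂x - ∂P/∂y = 4*x.
Integrating over R: integral_0^1 integral_0^1 (4*x) dx dy = 2.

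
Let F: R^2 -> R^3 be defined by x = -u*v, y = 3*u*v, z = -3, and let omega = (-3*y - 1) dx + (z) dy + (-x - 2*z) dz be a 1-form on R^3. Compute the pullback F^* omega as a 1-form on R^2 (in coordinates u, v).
F^* omega = (v*(9*u*v - 8)) du + (u*(9*u*v - 8)) dv

Using F^*(f dg) = (f ∘ F) d(g ∘ F), substitute each coordinate x_i by F_i(u, v) in f_i, and replace dx_i by d F_i = (∂F_i/∂u) du + (∂F_i/∂v) dv.
  For the x component: f_1(F) = -9*u*v - 1; d F_1 = (-v) du + (-u) dv
  For the y component: f_2(F) = -3; d F_2 = (3*v) du + (3*u) dv
  For the z component: f_3(F) = u*v + 6; d F_3 = (0) du + (0) dv
Combining and collecting du, dv coefficients:
  coeff of du: v*(9*u*v - 8)
  coeff of dv: u*(9*u*v - 8)
F^* omega = (v*(9*u*v - 8)) du + (u*(9*u*v - 8)) dv.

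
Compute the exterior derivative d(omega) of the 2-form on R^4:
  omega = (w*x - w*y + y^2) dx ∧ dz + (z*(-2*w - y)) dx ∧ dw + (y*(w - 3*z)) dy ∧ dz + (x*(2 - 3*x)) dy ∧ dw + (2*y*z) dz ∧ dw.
d(omega) = (w - 2*y) dx ∧ dy ∧ dz + (2*w + x) dx ∧ dz ∧ dw + (-6*x + z + 2) dx ∧ dy ∧ dw + (y + 2*z) dy ∧ dz ∧ dw

For a 2-form omega = sum_{i<j} g_{ij} dx_i ∧ dx_j, the exterior derivative is
  d(omega) = sum_{i<j} d(g_{ij}) ∧ dx_i ∧ dx_j = sum_{i<j, k} (∂g_{ij}/∂x_k) dx_k ∧ dx_i ∧ dx_j.
Expand each term, using dx_k ∧ dx_i ∧ dx_j = sgn(permutation) dx_{(a)} ∧ dx_{(b)} ∧ dx_{(c)} with (a < b < c) sorted:
  d(w*x - w*y + y^2) includes (∂/∂y)(w*x - w*y + y^2) dy = (-w + 2*y) dy, which multiplied by dx ∧ dz gives (w - 2*y) dx ∧ dy ∧ dz
  d(w*x - w*y + y^2) includes (∂/∂w)(w*x - w*y + y^2) dw = (x - y) dw, which multiplied by dx ∧ dz gives (x - y) dx ∧ dz ∧ dw
  d(z*(-2*w - y)) includes (∂/∂y)(z*(-2*w - y)) dy = (-z) dy, which multiplied by dx ∧ dw gives (z) dx ∧ dy ∧ dw
  d(z*(-2*w - y)) includes (∂/∂z)(z*(-2*w - y)) dz = (-2*w - y) dz, which multiplied by dx ∧ dw gives (2*w + y) dx ∧ dz ∧ dw
  d(y*(w - 3*z)) includes (∂/∂w)(y*(w - 3*z)) dw = (y) dw, which multiplied by dy ∧ dz gives (y) dy ∧ dz ∧ dw
  d(x*(2 - 3*x)) includes (∂/∂x)(x*(2 - 3*x)) dx = (2 - 6*x) dx, which multiplied by dy ∧ dw gives (2 - 6*x) dx ∧ dy ∧ dw
  d(2*y*z) includes (∂/∂y)(2*y*z) dy = (2*z) dy, which multiplied by dz ∧ dw gives (2*z) dy ∧ dz ∧ dw
Collecting like 3-forms: d(omega) = (w - 2*y) dx ∧ dy ∧ dz + (2*w + x) dx ∧ dz ∧ dw + (-6*x + z + 2) dx ∧ dy ∧ dw + (y + 2*z) dy ∧ dz ∧ dw.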